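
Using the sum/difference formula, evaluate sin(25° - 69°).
sin(25° - 69°) = sin 25° cos 69° - cos 25° sin 69° = -0.6947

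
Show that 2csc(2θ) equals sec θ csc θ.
LHS = 2/sin(2θ) = 2/(2 sin θ cos θ) = 1/(sin θ cos θ) = (1/cos θ)(1/sin θ) = sec θ csc θ = RHS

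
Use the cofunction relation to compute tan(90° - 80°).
tan(90° - 80°) = cot(80°) = 0.1763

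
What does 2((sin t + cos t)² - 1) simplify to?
2((sin t + cos t)² - 1) = 2(sin(2t)) (using Pythagorean + double angle)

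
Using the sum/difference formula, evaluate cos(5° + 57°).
cos(5° + 57°) = cos 5° cos 57° - sin 5° sin 57° = 0.4695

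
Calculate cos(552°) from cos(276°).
cos(552°) = cos²276° - sin²276° = -0.9781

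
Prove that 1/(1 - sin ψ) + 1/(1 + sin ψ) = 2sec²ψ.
LHS = [(1 + sin ψ) + (1 - sin ψ)] / [(1 - sin ψ)(1 + sin ψ)] = 2/(1 - sin²ψ) = 2/cos²ψ = 2sec²ψ = RHS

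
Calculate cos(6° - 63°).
cos(6° - 63°) = cos 6° cos 63° + sin 6° sin 63° = 0.5446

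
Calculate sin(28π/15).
sin(28π/15) = -0.4067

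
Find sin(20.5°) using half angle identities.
sin(20.5°) = √((1 - cos 41°)/2) = 0.3502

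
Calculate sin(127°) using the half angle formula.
sin(127°) = √((1 - cos 254°)/2) = 0.7986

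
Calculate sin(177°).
sin(177°) = 0.05234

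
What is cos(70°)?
cos(70°) = 0.342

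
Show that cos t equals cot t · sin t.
RHS = (cos t/sin t) · sin t = cos t = LHS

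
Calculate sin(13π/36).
sin(13π/36) = 0.9063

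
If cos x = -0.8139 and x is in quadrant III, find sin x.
sin x = -0.581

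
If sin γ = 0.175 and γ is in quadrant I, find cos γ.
cos γ = 0.9846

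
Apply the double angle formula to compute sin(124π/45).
sin(124π/45) = 2 sin 62π/45 cos 62π/45 = 0.6947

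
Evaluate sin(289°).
sin(289°) = -0.9455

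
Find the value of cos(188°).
cos(188°) = -0.9903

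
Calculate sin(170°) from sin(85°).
sin(170°) = 2 sin 85° cos 85° = 0.1736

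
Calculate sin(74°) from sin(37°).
sin(74°) = 2 sin 37° cos 37° = 0.9613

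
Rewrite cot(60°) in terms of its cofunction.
cot(60°) = tan(90° - 60°) = tan(30°)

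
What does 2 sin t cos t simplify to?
2 sin t cos t = sin(2t) (using Double angle)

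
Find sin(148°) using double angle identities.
sin(148°) = 2 sin 74° cos 74° = 0.5299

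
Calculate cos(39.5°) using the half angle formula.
cos(39.5°) = √((1 + cos 79°)/2) = 0.7716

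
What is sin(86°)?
sin(86°) = 0.9976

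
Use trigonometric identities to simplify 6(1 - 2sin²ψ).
6(1 - 2sin²ψ) = 6(cos(2ψ)) (using Double angle)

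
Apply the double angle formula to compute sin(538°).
sin(538°) = 2 sin 269° cos 269° = 0.0349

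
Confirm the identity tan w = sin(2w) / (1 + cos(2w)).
RHS = 2 sin w cos w / (2cos²w) = sin w/cos w = tan w = LHS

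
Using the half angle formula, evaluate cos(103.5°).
cos(103.5°) = -√((1 + cos 207°)/2) = -0.2334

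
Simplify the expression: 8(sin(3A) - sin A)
8(sin(3A) - sin A) = 8(2 cos(2A) sin A) (using Sum-to-product)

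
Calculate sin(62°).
sin(62°) = 0.8829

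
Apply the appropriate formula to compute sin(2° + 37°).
sin(2° + 37°) = sin 2° cos 37° + cos 2° sin 37° = 0.6293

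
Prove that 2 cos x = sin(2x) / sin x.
RHS = 2 sin x cos x / sin x = 2 cos x = LHS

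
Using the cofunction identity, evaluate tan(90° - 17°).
tan(90° - 17°) = cot(17°) = 3.271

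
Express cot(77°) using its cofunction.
cot(77°) = tan(90° - 77°) = tan(13°)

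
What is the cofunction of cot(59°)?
cot(59°) = tan(90° - 59°) = tan(31°)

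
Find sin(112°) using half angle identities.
sin(112°) = √((1 - cos 224°)/2) = 0.9272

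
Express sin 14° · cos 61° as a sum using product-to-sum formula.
sin 14° cos 61° = (1/2)[sin(14°+61°) + sin(14°-61°)]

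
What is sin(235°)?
sin(235°) = -0.8192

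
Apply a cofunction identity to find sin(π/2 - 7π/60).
sin(π/2 - 7π/60) = cos(7π/60) = 0.9336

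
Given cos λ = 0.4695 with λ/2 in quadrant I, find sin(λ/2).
sin(λ/2) = ±√((1 - cos λ)/2); positive since λ/2 ∈ QI, so sin(λ/2) = 0.515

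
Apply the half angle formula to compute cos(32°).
cos(32°) = √((1 + cos 64°)/2) = 0.848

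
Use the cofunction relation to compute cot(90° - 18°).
cot(90° - 18°) = tan(18°) = 0.3249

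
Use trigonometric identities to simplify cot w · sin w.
cot w · sin w = cos w (using Quotient identity)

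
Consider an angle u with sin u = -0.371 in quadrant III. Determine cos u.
cos u = ±√(1 - sin²u) = -0.9286 (negative in QIII)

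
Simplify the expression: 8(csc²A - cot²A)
8(csc²A - cot²A) = 8 (using Pythagorean identity)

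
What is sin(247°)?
sin(247°) = -0.9205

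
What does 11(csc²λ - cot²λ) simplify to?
11(csc²λ - cot²λ) = 11 (using Pythagorean identity)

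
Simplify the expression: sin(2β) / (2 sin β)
sin(2β) / (2 sin β) = cos β (using Double angle)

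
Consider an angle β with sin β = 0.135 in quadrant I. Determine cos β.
cos β = √(1 - sin²β) = 0.9908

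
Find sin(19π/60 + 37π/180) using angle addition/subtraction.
sin(19π/60 + 37π/180) = sin 19π/60 cos 37π/180 + cos 19π/60 sin 37π/180 = 0.9976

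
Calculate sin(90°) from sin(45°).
sin(90°) = 2 sin 45° cos 45° = 1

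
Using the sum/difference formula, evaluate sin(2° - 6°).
sin(2° - 6°) = sin 2° cos 6° - cos 2° sin 6° = -0.06976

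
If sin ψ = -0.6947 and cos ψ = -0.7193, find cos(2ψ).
cos(2ψ) = cos²ψ - sin²ψ = 0.03478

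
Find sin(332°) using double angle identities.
sin(332°) = 2 sin 166° cos 166° = -0.4695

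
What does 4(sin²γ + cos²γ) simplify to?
4(sin²γ + cos²γ) = 4 (using Pythagorean identity)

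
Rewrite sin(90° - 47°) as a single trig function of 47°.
sin(90° - 47°) = cos(47°)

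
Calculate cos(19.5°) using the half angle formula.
cos(19.5°) = √((1 + cos 39°)/2) = 0.9426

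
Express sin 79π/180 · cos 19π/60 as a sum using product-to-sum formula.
sin 79π/180 cos 19π/60 = (1/2)[sin(79π/180+19π/60) + sin(79π/180-19π/60)]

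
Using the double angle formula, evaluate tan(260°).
tan(260°) = 2 tan 130° / (1 - tan²130°) = 5.671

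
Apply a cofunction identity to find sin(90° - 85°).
sin(90° - 85°) = cos(85°) = 0.08716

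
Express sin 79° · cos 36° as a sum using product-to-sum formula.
sin 79° cos 36° = (1/2)[sin(79°+36°) + sin(79°-36°)]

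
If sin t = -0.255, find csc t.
csc t = 1/sin t = -3.922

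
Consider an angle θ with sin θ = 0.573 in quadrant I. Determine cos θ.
cos θ = √(1 - sin²θ) = 0.8196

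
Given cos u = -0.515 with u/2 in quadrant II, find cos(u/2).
cos(u/2) = ±√((1 + cos u)/2); negative since u/2 ∈ QII, so cos(u/2) = -0.4924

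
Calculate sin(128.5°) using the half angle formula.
sin(128.5°) = √((1 - cos 257°)/2) = 0.7826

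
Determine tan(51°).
tan(51°) = 1.235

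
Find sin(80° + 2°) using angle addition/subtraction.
sin(80° + 2°) = sin 80° cos 2° + cos 80° sin 2° = 0.9903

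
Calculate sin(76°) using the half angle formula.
sin(76°) = √((1 - cos 152°)/2) = 0.9703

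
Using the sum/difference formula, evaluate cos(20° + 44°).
cos(20° + 44°) = cos 20° cos 44° - sin 20° sin 44° = 0.4384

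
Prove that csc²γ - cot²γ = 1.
LHS = 1/sin²γ - cos²γ/sin²γ = (1 - cos²γ)/sin²γ = sin²γ/sin²γ = 1 = RHS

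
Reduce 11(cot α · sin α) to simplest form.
11(cot α · sin α) = 11(cos α) (using Quotient identity)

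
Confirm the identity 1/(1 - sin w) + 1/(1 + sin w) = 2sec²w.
LHS = [(1 + sin w) + (1 - sin w)] / [(1 - sin w)(1 + sin w)] = 2/(1 - sin²w) = 2/cos²w = 2sec²w = RHS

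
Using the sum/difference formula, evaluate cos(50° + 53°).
cos(50° + 53°) = cos 50° cos 53° - sin 50° sin 53° = -0.225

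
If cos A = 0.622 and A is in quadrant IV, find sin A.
sin A = -0.783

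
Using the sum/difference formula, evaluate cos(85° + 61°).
cos(85° + 61°) = cos 85° cos 61° - sin 85° sin 61° = -0.829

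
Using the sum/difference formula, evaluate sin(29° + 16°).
sin(29° + 16°) = sin 29° cos 16° + cos 29° sin 16° = √2/2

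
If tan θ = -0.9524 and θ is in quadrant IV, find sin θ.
sin θ = -0.6897 (using tan²θ + 1 = sec²θ)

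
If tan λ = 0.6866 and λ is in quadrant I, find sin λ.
sin λ = 0.566 (using tan²λ + 1 = sec²λ)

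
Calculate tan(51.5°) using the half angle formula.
tan(51.5°) = sin 103° / (1 + cos 103°) = 1.257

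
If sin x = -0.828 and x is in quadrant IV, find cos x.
cos x = 0.5607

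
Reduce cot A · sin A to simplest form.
cot A · sin A = cos A (using Quotient identity)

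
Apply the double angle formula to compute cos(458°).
cos(458°) = cos²229° - sin²229° = -0.1392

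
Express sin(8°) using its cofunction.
sin(8°) = cos(90° - 8°) = cos(82°)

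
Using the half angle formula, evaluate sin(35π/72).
sin(35π/72) = √((1 - cos 35π/36)/2) = 0.999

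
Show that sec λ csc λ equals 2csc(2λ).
RHS = 2/sin(2λ) = 2/(2 sin λ cos λ) = 1/(sin λ cos λ) = (1/cos λ)(1/sin λ) = sec λ csc λ = LHS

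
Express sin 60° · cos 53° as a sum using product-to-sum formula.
sin 60° cos 53° = (1/2)[sin(60°+53°) + sin(60°-53°)]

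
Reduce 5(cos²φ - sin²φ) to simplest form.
5(cos²φ - sin²φ) = 5(cos(2φ)) (using Double angle)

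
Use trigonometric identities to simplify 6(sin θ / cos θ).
6(sin θ / cos θ) = 6(tan θ) (using Quotient identity)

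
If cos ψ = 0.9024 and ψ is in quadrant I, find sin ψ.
sin ψ = 0.4309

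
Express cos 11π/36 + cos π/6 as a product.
cos 11π/36 + cos π/6 = 2 cos(17π/72) cos(5π/72)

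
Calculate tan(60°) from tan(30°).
tan(60°) = 2 tan 30° / (1 - tan²30°) = √3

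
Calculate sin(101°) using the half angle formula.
sin(101°) = √((1 - cos 202°)/2) = 0.9816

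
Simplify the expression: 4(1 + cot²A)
4(1 + cot²A) = 4(csc²A) (using Pythagorean identity)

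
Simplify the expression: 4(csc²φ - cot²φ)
4(csc²φ - cot²φ) = 4 (using Pythagorean identity)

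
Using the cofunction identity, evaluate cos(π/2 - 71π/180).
cos(π/2 - 71π/180) = sin(71π/180) = 0.9455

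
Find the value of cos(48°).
cos(48°) = 0.6691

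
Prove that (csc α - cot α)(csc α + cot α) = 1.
LHS = csc²α - cot²α = (1 + cot²α) - cot²α = 1 = RHS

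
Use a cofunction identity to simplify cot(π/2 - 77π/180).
cot(π/2 - 77π/180) = tan(77π/180)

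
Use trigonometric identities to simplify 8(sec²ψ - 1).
8(sec²ψ - 1) = 8(tan²ψ) (using Pythagorean identity)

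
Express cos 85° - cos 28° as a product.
cos 85° - cos 28° = -2 sin(56.5°) sin(28.5°)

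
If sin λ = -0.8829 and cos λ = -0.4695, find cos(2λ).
cos(2λ) = cos²λ - sin²λ = -0.5591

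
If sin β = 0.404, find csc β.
csc β = 1/sin β = 2.475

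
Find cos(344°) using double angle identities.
cos(344°) = cos²172° - sin²172° = 0.9613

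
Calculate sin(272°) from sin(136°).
sin(272°) = 2 sin 136° cos 136° = -0.9994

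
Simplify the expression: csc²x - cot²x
csc²x - cot²x = 1 (using Pythagorean identity)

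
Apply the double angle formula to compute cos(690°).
cos(690°) = cos²345° - sin²345° = √3/2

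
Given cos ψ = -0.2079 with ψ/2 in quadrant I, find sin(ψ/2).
sin(ψ/2) = ±√((1 - cos ψ)/2); positive since ψ/2 ∈ QI, so sin(ψ/2) = 0.7771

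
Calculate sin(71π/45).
sin(71π/45) = -0.9703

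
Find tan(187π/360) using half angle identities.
tan(187π/360) = sin 187π/180 / (1 + cos 187π/180) = -16.35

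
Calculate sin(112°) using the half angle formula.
sin(112°) = √((1 - cos 224°)/2) = 0.9272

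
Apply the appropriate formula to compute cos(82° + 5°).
cos(82° + 5°) = cos 82° cos 5° - sin 82° sin 5° = 0.05234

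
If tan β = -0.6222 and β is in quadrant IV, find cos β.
cos β = 0.8491 (using tan²β + 1 = sec²β)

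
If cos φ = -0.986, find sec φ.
sec φ = 1/cos φ = -1.014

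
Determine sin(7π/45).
sin(7π/45) = 0.4695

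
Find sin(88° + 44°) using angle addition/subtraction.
sin(88° + 44°) = sin 88° cos 44° + cos 88° sin 44° = 0.7431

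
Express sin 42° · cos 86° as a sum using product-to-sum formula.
sin 42° cos 86° = (1/2)[sin(42°+86°) + sin(42°-86°)]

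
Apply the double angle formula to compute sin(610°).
sin(610°) = 2 sin 305° cos 305° = -0.9397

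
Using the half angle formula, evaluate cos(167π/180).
cos(167π/180) = -√((1 + cos 167π/90)/2) = -0.9744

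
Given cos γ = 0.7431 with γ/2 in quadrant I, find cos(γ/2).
cos(γ/2) = ±√((1 + cos γ)/2); positive since γ/2 ∈ QI, so cos(γ/2) = 0.9336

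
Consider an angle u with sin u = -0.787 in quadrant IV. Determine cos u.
cos u = √(1 - sin²u) = 0.617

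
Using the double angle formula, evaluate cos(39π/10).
cos(39π/10) = cos²39π/20 - sin²39π/20 = 0.9511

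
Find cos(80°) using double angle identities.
cos(80°) = cos²40° - sin²40° = 0.1736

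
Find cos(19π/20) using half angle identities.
cos(19π/20) = -√((1 + cos 19π/10)/2) = -0.9877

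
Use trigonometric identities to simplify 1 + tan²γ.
1 + tan²γ = sec²γ (using Pythagorean identity)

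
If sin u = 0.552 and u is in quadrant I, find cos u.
cos u = 0.8338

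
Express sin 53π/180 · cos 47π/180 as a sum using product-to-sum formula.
sin 53π/180 cos 47π/180 = (1/2)[sin(53π/180+47π/180) + sin(53π/180-47π/180)]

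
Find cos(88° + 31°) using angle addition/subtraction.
cos(88° + 31°) = cos 88° cos 31° - sin 88° sin 31° = -0.4848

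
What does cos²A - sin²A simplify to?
cos²A - sin²A = cos(2A) (using Double angle)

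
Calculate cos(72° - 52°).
cos(72° - 52°) = cos 72° cos 52° + sin 72° sin 52° = 0.9397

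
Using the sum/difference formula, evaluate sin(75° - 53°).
sin(75° - 53°) = sin 75° cos 53° - cos 75° sin 53° = 0.3746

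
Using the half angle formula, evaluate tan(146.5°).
tan(146.5°) = sin 293° / (1 + cos 293°) = -0.6619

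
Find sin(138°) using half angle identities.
sin(138°) = √((1 - cos 276°)/2) = 0.6691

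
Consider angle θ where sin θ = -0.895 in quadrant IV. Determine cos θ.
cos θ = √(1 - sin²θ) = 0.4461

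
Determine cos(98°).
cos(98°) = -0.1392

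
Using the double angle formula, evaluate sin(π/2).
sin(π/2) = 2 sin π/4 cos π/4 = 1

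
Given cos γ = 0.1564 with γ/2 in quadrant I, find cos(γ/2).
cos(γ/2) = ±√((1 + cos γ)/2); positive since γ/2 ∈ QI, so cos(γ/2) = 0.7604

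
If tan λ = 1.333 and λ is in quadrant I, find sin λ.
sin λ = 0.7999 (using tan²λ + 1 = sec²λ)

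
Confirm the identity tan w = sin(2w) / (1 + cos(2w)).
RHS = 2 sin w cos w / (2cos²w) = sin w/cos w = tan w = LHS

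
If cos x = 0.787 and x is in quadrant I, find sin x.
sin x = 0.617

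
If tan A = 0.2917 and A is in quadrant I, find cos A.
cos A = 0.96 (using tan²A + 1 = sec²A)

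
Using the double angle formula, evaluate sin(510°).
sin(510°) = 2 sin 255° cos 255° = 1/2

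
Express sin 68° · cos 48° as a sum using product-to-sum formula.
sin 68° cos 48° = (1/2)[sin(68°+48°) + sin(68°-48°)]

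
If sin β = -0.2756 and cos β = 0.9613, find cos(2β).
cos(2β) = cos²β - sin²β = 0.8481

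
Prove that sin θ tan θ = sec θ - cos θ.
RHS = 1/cos θ - cos θ = (1 - cos²θ)/cos θ = sin²θ/cos θ = sin θ · (sin θ/cos θ) = sin θ tan θ = LHS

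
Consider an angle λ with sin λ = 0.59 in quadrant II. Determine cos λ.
cos λ = ±√(1 - sin²λ) = -0.8074 (negative in QII)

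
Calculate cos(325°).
cos(325°) = 0.8192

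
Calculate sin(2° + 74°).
sin(2° + 74°) = sin 2° cos 74° + cos 2° sin 74° = 0.9703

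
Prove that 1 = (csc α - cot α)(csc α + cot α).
RHS = csc²α - cot²α = (1 + cot²α) - cot²α = 1 = LHS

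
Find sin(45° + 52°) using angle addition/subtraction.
sin(45° + 52°) = sin 45° cos 52° + cos 45° sin 52° = 0.9925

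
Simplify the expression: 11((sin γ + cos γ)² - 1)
11((sin γ + cos γ)² - 1) = 11(sin(2γ)) (using Pythagorean + double angle)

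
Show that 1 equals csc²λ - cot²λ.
RHS = 1/sin²λ - cos²λ/sin²λ = (1 - cos²λ)/sin²λ = sin²λ/sin²λ = 1 = LHS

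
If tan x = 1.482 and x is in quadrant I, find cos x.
cos x = 0.5593 (using tan²x + 1 = sec²x)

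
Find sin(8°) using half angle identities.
sin(8°) = √((1 - cos 16°)/2) = 0.1392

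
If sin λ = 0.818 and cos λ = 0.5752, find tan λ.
tan λ = sin λ / cos λ = 1.422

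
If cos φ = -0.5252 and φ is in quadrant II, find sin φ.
sin φ = 0.851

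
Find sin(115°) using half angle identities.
sin(115°) = √((1 - cos 230°)/2) = 0.9063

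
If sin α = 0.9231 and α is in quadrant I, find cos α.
cos α = 0.3846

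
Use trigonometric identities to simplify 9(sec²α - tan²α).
9(sec²α - tan²α) = 9 (using Pythagorean identity)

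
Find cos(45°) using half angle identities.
cos(45°) = √((1 + cos 90°)/2) = √2/2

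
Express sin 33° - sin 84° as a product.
sin 33° - sin 84° = 2 cos(58.5°) sin(-25.5°)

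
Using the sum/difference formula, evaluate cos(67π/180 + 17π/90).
cos(67π/180 + 17π/90) = cos 67π/180 cos 17π/90 - sin 67π/180 sin 17π/90 = -0.1908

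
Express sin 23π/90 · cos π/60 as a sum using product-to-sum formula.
sin 23π/90 cos π/60 = (1/2)[sin(23π/90+π/60) + sin(23π/90-π/60)]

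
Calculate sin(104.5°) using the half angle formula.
sin(104.5°) = √((1 - cos 209°)/2) = 0.9681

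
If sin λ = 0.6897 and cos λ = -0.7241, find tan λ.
tan λ = sin λ / cos λ = -0.9525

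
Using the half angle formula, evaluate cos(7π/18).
cos(7π/18) = √((1 + cos 7π/9)/2) = 0.342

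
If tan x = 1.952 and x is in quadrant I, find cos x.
cos x = 0.4559 (using tan²x + 1 = sec²x)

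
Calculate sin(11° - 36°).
sin(11° - 36°) = sin 11° cos 36° - cos 11° sin 36° = -0.4226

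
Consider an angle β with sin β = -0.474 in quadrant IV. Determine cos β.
cos β = √(1 - sin²β) = 0.8805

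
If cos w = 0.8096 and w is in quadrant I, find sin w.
sin w = 0.587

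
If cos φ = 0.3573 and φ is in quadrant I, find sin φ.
sin φ = 0.934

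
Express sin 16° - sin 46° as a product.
sin 16° - sin 46° = 2 cos(31°) sin(-15°)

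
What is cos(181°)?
cos(181°) = -0.9998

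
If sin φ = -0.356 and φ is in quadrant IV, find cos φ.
cos φ = 0.9345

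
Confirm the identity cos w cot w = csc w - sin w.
RHS = 1/sin w - sin w = (1 - sin²w)/sin w = cos²w/sin w = cos w · (cos w/sin w) = cos w cot w = LHS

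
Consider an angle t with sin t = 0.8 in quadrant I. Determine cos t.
cos t = √(1 - sin²t) = 0.6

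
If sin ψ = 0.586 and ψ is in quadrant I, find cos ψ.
cos ψ = 0.8103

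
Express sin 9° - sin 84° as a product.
sin 9° - sin 84° = 2 cos(46.5°) sin(-37.5°)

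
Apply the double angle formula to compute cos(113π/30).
cos(113π/30) = 1 - 2sin²113π/60 = 0.7431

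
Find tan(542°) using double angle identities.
tan(542°) = 2 tan 271° / (1 - tan²271°) = 0.03492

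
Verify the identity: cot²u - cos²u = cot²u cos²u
LHS = cos²u/sin²u - cos²u = cos²u(1/sin²u - 1) = cos²u · (1 - sin²u)/sin²u = cos²u · cos²u/sin²u = cos²u · cot²u = RHS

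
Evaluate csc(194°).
csc(194°) = -4.134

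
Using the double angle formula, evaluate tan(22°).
tan(22°) = 2 tan 11° / (1 - tan²11°) = 0.404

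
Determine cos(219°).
cos(219°) = -0.7771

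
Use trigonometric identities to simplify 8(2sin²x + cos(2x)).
8(2sin²x + cos(2x)) = 8 (using Double angle)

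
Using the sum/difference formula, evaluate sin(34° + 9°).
sin(34° + 9°) = sin 34° cos 9° + cos 34° sin 9° = 0.682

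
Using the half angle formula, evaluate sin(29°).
sin(29°) = √((1 - cos 58°)/2) = 0.4848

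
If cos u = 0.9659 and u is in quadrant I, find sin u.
sin u = 0.2589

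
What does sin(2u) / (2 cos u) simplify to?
sin(2u) / (2 cos u) = sin u (using Double angle)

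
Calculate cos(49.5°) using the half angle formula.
cos(49.5°) = √((1 + cos 99°)/2) = 0.6494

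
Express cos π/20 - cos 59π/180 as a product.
cos π/20 - cos 59π/180 = -2 sin(17π/90) sin(-5π/36)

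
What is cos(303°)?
cos(303°) = 0.5446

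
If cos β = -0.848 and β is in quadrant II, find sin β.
sin β = 0.53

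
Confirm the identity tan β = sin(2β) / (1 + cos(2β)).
RHS = 2 sin β cos β / (2cos²β) = sin β/cos β = tan β = LHS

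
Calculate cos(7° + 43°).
cos(7° + 43°) = cos 7° cos 43° - sin 7° sin 43° = 0.6428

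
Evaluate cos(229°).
cos(229°) = -0.6561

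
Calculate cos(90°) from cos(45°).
cos(90°) = 2cos²45° - 1 = 0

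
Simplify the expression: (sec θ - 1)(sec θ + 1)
(sec θ - 1)(sec θ + 1) = tan²θ (using Diff. of squares)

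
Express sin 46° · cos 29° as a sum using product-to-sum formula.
sin 46° cos 29° = (1/2)[sin(46°+29°) + sin(46°-29°)]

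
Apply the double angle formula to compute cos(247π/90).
cos(247π/90) = cos²247π/180 - sin²247π/180 = -0.6947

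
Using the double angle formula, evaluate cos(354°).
cos(354°) = cos²177° - sin²177° = 0.9945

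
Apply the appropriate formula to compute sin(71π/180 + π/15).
sin(71π/180 + π/15) = sin 71π/180 cos π/15 + cos 71π/180 sin π/15 = 0.9925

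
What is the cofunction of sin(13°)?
sin(13°) = cos(90° - 13°) = cos(77°)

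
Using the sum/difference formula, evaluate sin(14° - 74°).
sin(14° - 74°) = sin 14° cos 74° - cos 14° sin 74° = -√3/2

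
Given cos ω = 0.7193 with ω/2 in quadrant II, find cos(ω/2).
cos(ω/2) = ±√((1 + cos ω)/2); negative since ω/2 ∈ QII, so cos(ω/2) = -0.9272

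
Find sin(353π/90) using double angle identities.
sin(353π/90) = 2 sin 353π/180 cos 353π/180 = -0.2419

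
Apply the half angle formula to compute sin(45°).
sin(45°) = √((1 - cos 90°)/2) = √2/2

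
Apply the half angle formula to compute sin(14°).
sin(14°) = √((1 - cos 28°)/2) = 0.2419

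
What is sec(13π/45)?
sec(13π/45) = 1.624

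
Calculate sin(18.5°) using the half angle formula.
sin(18.5°) = √((1 - cos 37°)/2) = 0.3173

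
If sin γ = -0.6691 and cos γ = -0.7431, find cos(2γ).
cos(2γ) = cos²γ - sin²γ = 0.1045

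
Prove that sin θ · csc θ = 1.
LHS = sin θ · (1/sin θ) = 1 = RHS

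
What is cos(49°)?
cos(49°) = 0.6561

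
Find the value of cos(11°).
cos(11°) = 0.9816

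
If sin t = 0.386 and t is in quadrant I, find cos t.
cos t = 0.9225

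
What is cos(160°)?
cos(160°) = -0.9397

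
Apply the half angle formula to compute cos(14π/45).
cos(14π/45) = √((1 + cos 28π/45)/2) = 0.5592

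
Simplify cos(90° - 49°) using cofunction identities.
cos(90° - 49°) = sin(49°)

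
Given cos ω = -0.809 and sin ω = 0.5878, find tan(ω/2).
tan(ω/2) = sin ω / (1 + cos ω) = 3.077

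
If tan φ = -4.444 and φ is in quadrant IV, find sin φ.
sin φ = -0.9756 (using tan²φ + 1 = sec²φ)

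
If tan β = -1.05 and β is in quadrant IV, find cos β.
cos β = 0.6897 (using tan²β + 1 = sec²β)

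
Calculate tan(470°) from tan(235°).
tan(470°) = 2 tan 235° / (1 - tan²235°) = -2.747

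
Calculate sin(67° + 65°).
sin(67° + 65°) = sin 67° cos 65° + cos 67° sin 65° = 0.7431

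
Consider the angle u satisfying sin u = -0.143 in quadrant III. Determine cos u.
cos u = ±√(1 - sin²u) = -0.9897 (negative in QIII)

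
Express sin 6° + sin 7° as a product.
sin 6° + sin 7° = 2 sin(6.5°) cos(-0.5°)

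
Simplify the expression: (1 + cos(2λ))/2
(1 + cos(2λ))/2 = cos²λ (using Power reduction)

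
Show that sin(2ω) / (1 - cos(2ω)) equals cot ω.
LHS = 2 sin ω cos ω / (2sin²ω) = cos ω/sin ω = cot ω = RHS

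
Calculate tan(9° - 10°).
tan(9° - 10°) = (tan 9° - tan 10°)/(1 + tan 9° tan 10°) = -0.01746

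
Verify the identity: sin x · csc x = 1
LHS = sin x · (1/sin x) = 1 = RHS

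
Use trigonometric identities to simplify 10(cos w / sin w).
10(cos w / sin w) = 10(cot w) (using Quotient identity)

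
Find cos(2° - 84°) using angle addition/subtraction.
cos(2° - 84°) = cos 2° cos 84° + sin 2° sin 84° = 0.1392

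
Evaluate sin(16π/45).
sin(16π/45) = 0.8988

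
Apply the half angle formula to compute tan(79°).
tan(79°) = sin 158° / (1 + cos 158°) = 5.145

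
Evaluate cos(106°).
cos(106°) = -0.2756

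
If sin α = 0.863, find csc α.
csc α = 1/sin α = 1.159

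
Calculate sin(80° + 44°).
sin(80° + 44°) = sin 80° cos 44° + cos 80° sin 44° = 0.829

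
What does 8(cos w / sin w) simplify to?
8(cos w / sin w) = 8(cot w) (using Quotient identity)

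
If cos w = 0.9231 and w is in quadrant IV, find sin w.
sin w = -0.3846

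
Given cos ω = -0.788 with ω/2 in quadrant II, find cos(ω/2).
cos(ω/2) = ±√((1 + cos ω)/2); negative since ω/2 ∈ QII, so cos(ω/2) = -0.3256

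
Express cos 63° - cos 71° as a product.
cos 63° - cos 71° = -2 sin(67°) sin(-4°)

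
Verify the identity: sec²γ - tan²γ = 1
LHS = 1/cos²γ - sin²γ/cos²γ = (1 - sin²γ)/cos²γ = cos²γ/cos²γ = 1 = RHS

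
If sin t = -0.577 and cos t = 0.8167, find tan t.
tan t = sin t / cos t = -0.7065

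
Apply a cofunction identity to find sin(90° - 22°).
sin(90° - 22°) = cos(22°) = 0.9272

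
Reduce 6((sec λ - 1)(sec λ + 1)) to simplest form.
6((sec λ - 1)(sec λ + 1)) = 6(tan²λ) (using Diff. of squares)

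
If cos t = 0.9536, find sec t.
sec t = 1/cos t = 1.049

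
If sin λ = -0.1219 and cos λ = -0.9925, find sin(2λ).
sin(2λ) = 2 sin λ cos λ = 0.242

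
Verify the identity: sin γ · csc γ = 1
LHS = sin γ · (1/sin γ) = 1 = RHS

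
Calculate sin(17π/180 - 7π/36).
sin(17π/180 - 7π/36) = sin 17π/180 cos 7π/36 - cos 17π/180 sin 7π/36 = -0.309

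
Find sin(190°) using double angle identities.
sin(190°) = 2 sin 95° cos 95° = -0.1736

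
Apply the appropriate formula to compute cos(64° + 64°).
cos(64° + 64°) = cos 64° cos 64° - sin 64° sin 64° = -0.6157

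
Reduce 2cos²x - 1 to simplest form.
2cos²x - 1 = cos(2x) (using Double angle)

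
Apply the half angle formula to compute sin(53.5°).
sin(53.5°) = √((1 - cos 107°)/2) = 0.8039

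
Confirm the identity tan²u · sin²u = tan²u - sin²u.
RHS = sin²u/cos²u - sin²u = sin²u(1/cos²u - 1) = sin²u · (1 - cos²u)/cos²u = sin²u · sin²u/cos²u = sin²u · tan²u = LHS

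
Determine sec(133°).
sec(133°) = -1.466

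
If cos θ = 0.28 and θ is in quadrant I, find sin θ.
sin θ = 0.96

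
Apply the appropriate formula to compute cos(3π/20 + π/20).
cos(3π/20 + π/20) = cos 3π/20 cos π/20 - sin 3π/20 sin π/20 = 0.809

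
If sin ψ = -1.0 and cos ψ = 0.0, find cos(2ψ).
cos(2ψ) = cos²ψ - sin²ψ = -1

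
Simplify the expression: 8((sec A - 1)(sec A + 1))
8((sec A - 1)(sec A + 1)) = 8(tan²A) (using Diff. of squares)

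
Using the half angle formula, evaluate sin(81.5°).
sin(81.5°) = √((1 - cos 163°)/2) = 0.989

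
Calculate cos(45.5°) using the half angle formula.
cos(45.5°) = √((1 + cos 91°)/2) = 0.7009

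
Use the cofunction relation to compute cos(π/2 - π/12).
cos(π/2 - π/12) = sin(π/12) = (√6-√2)/4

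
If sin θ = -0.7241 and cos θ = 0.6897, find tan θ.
tan θ = sin θ / cos θ = -1.05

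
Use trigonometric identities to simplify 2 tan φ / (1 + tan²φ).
2 tan φ / (1 + tan²φ) = sin(2φ) (using Double angle)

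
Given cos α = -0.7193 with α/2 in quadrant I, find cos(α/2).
cos(α/2) = ±√((1 + cos α)/2); positive since α/2 ∈ QI, so cos(α/2) = 0.3746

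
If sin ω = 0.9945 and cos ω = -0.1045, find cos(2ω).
cos(2ω) = cos²ω - sin²ω = -0.9781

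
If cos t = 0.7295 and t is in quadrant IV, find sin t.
sin t = -0.684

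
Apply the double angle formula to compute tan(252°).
tan(252°) = 2 tan 126° / (1 - tan²126°) = 3.078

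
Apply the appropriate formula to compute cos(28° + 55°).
cos(28° + 55°) = cos 28° cos 55° - sin 28° sin 55° = 0.1219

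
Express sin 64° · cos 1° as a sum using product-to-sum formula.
sin 64° cos 1° = (1/2)[sin(64°+1°) + sin(64°-1°)]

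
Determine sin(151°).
sin(151°) = 0.4848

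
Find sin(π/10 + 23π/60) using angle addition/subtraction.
sin(π/10 + 23π/60) = sin π/10 cos 23π/60 + cos π/10 sin 23π/60 = 0.9986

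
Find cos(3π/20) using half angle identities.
cos(3π/20) = √((1 + cos 3π/10)/2) = 0.891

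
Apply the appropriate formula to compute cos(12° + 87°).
cos(12° + 87°) = cos 12° cos 87° - sin 12° sin 87° = -0.1564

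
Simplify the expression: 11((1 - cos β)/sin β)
11((1 - cos β)/sin β) = 11(tan(β/2)) (using Half angle)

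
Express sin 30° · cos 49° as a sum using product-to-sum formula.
sin 30° cos 49° = (1/2)[sin(30°+49°) + sin(30°-49°)]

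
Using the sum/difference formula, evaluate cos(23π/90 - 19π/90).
cos(23π/90 - 19π/90) = cos 23π/90 cos 19π/90 + sin 23π/90 sin 19π/90 = 0.9903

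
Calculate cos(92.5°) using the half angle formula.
cos(92.5°) = -√((1 + cos 185°)/2) = -0.04362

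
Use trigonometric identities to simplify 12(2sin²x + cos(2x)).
12(2sin²x + cos(2x)) = 12 (using Double angle)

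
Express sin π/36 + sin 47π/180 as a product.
sin π/36 + sin 47π/180 = 2 sin(13π/90) cos(-7π/60)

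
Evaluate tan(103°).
tan(103°) = -4.331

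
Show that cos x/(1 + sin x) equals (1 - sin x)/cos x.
RHS = (1 - sin x)(1 + sin x) / (cos x(1 + sin x)) = (1 - sin²x) / (cos x(1 + sin x)) = cos²x / (cos x(1 + sin x)) = cos x/(1 + sin x) = LHS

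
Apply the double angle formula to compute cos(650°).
cos(650°) = cos²325° - sin²325° = 0.342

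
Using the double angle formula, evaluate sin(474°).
sin(474°) = 2 sin 237° cos 237° = 0.9135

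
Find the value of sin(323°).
sin(323°) = -0.6018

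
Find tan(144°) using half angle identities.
tan(144°) = sin 288° / (1 + cos 288°) = -0.7265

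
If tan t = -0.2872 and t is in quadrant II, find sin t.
sin t = 0.276 (using tan²t + 1 = sec²t)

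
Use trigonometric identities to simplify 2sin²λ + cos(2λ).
2sin²λ + cos(2λ) = 1 (using Double angle)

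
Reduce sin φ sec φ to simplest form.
sin φ sec φ = tan φ (using Reciprocal + quotient)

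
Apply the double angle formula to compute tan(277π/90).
tan(277π/90) = 2 tan 277π/180 / (1 - tan²277π/180) = 0.2493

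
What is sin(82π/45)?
sin(82π/45) = -0.5299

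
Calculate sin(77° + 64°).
sin(77° + 64°) = sin 77° cos 64° + cos 77° sin 64° = 0.6293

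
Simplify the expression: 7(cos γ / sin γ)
7(cos γ / sin γ) = 7(cot γ) (using Quotient identity)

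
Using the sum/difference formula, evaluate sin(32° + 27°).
sin(32° + 27°) = sin 32° cos 27° + cos 32° sin 27° = 0.8572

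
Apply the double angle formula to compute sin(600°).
sin(600°) = 2 sin 300° cos 300° = -√3/2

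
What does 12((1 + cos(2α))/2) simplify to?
12((1 + cos(2α))/2) = 12(cos²α) (using Power reduction)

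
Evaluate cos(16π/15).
cos(16π/15) = -0.9781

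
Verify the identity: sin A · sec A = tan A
LHS = sin A · (1/cos A) = sin A/cos A = tan A = RHS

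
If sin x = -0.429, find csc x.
csc x = 1/sin x = -2.331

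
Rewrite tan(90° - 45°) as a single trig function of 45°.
tan(90° - 45°) = cot(45°)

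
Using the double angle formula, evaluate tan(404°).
tan(404°) = 2 tan 202° / (1 - tan²202°) = 0.9657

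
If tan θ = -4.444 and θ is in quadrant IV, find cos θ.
cos θ = 0.2195 (using tan²θ + 1 = sec²θ)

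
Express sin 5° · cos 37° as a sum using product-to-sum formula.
sin 5° cos 37° = (1/2)[sin(5°+37°) + sin(5°-37°)]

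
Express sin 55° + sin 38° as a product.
sin 55° + sin 38° = 2 sin(46.5°) cos(8.5°)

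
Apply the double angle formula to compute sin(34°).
sin(34°) = 2 sin 17° cos 17° = 0.5592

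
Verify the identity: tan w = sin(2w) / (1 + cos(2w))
RHS = 2 sin w cos w / (2cos²w) = sin w/cos w = tan w = LHS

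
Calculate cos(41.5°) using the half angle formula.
cos(41.5°) = √((1 + cos 83°)/2) = 0.749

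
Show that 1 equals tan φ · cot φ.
RHS = (sin φ/cos φ) · (cos φ/sin φ) = 1 = LHS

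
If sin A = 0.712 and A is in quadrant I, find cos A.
cos A = 0.7022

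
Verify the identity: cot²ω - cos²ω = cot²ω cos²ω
LHS = cos²ω/sin²ω - cos²ω = cos²ω(1/sin²ω - 1) = cos²ω · (1 - sin²ω)/sin²ω = cos²ω · cos²ω/sin²ω = cos²ω · cot²ω = RHS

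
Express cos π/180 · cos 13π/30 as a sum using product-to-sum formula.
cos π/180 cos 13π/30 = (1/2)[cos(π/180-13π/30) + cos(π/180+13π/30)]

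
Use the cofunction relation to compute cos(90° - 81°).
cos(90° - 81°) = sin(81°) = 0.9877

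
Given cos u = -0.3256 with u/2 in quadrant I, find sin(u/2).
sin(u/2) = ±√((1 - cos u)/2); positive since u/2 ∈ QI, so sin(u/2) = 0.8141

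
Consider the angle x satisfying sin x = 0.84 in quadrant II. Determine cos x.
cos x = ±√(1 - sin²x) = -0.5426 (negative in QII)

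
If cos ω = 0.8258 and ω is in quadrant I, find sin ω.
sin ω = 0.564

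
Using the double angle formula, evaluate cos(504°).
cos(504°) = cos²252° - sin²252° = -0.809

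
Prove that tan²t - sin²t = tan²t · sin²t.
LHS = sin²t/cos²t - sin²t = sin²t(1/cos²t - 1) = sin²t · (1 - cos²t)/cos²t = sin²t · sin²t/cos²t = sin²t · tan²t = RHS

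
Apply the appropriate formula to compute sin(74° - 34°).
sin(74° - 34°) = sin 74° cos 34° - cos 74° sin 34° = 0.6428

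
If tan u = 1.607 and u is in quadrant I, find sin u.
sin u = 0.849 (using tan²u + 1 = sec²u)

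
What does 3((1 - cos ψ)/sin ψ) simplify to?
3((1 - cos ψ)/sin ψ) = 3(tan(ψ/2)) (using Half angle)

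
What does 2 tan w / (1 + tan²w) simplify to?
2 tan w / (1 + tan²w) = sin(2w) (using Double angle)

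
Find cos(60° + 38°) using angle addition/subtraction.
cos(60° + 38°) = cos 60° cos 38° - sin 60° sin 38° = -0.1392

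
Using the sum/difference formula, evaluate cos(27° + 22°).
cos(27° + 22°) = cos 27° cos 22° - sin 27° sin 22° = 0.6561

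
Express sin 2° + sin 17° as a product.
sin 2° + sin 17° = 2 sin(9.5°) cos(-7.5°)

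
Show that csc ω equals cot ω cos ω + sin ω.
RHS = cos²ω/sin ω + sin ω = (cos²ω + sin²ω)/sin ω = 1/sin ω = csc ω = LHS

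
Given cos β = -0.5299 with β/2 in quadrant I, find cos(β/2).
cos(β/2) = ±√((1 + cos β)/2); positive since β/2 ∈ QI, so cos(β/2) = 0.4848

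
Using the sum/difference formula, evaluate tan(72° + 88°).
tan(72° + 88°) = (tan 72° + tan 88°)/(1 - tan 72° tan 88°) = -0.364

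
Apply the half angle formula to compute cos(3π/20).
cos(3π/20) = √((1 + cos 3π/10)/2) = 0.891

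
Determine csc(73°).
csc(73°) = 1.046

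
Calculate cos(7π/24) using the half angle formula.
cos(7π/24) = √((1 + cos 7π/12)/2) = 0.6088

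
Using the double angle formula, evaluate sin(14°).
sin(14°) = 2 sin 7° cos 7° = 0.2419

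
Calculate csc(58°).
csc(58°) = 1.179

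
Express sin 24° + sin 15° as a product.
sin 24° + sin 15° = 2 sin(19.5°) cos(4.5°)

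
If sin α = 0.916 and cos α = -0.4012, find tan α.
tan α = sin α / cos α = -2.283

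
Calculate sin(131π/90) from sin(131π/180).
sin(131π/90) = 2 sin 131π/180 cos 131π/180 = -0.9903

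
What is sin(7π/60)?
sin(7π/60) = 0.3584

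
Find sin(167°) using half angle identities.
sin(167°) = √((1 - cos 334°)/2) = 0.225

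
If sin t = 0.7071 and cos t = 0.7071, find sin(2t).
sin(2t) = 2 sin t cos t = 1.0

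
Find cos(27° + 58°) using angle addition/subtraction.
cos(27° + 58°) = cos 27° cos 58° - sin 27° sin 58° = 0.08716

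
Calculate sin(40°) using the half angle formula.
sin(40°) = √((1 - cos 80°)/2) = 0.6428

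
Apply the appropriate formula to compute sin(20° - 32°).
sin(20° - 32°) = sin 20° cos 32° - cos 20° sin 32° = -0.2079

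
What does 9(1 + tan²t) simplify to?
9(1 + tan²t) = 9(sec²t) (using Pythagorean identity)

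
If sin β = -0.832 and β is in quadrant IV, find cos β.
cos β = 0.5548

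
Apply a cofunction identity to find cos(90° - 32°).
cos(90° - 32°) = sin(32°) = 0.5299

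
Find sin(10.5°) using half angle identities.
sin(10.5°) = √((1 - cos 21°)/2) = 0.1822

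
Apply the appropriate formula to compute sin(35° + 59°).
sin(35° + 59°) = sin 35° cos 59° + cos 35° sin 59° = 0.9976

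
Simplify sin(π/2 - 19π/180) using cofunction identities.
sin(π/2 - 19π/180) = cos(19π/180)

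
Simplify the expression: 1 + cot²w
1 + cot²w = csc²w (using Pythagorean identity)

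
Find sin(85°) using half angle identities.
sin(85°) = √((1 - cos 170°)/2) = 0.9962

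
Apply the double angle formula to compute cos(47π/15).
cos(47π/15) = 2cos²47π/30 - 1 = -0.9135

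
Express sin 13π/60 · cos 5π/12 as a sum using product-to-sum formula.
sin 13π/60 cos 5π/12 = (1/2)[sin(13π/60+5π/12) + sin(13π/60-5π/12)]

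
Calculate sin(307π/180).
sin(307π/180) = -0.7986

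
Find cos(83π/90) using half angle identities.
cos(83π/90) = -√((1 + cos 83π/45)/2) = -0.9703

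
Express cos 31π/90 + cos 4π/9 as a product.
cos 31π/90 + cos 4π/9 = 2 cos(71π/180) cos(-π/20)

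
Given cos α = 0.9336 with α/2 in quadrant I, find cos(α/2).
cos(α/2) = ±√((1 + cos α)/2); positive since α/2 ∈ QI, so cos(α/2) = 0.9833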